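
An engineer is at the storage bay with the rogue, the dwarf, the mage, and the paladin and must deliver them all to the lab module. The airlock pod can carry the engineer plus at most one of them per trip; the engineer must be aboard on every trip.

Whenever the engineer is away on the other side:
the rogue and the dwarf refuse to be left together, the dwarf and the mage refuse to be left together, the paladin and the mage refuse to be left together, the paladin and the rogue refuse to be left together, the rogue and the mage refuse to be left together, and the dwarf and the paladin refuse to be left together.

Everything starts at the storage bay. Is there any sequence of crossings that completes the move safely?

Whatever the first load, the items left behind include a forbidden pair without the engineer. No opening move is safe, so no plan exists.

No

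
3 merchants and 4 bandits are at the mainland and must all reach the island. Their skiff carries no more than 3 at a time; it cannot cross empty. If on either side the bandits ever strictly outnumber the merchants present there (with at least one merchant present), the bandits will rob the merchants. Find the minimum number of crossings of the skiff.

impossible

The bandits already outnumber the merchants at the mainland before anyone moves, so the starting position itself is disallowed.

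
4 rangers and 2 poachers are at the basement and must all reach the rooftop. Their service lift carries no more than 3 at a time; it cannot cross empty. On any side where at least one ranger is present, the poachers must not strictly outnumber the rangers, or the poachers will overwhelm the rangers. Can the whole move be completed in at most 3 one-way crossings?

Counting alone: each trip to the rooftop takes at most 3 across and each return brings at least 1 back, so after t trips out (and t−1 returns) at most 3t − (t−1) of the 6 are across; that first reaches 6 at t = 3, so at least 5 crossings are needed.
Since 3 < 5, 3 crossings cannot be enough. (The shortest complete plan in fact takes 5:)
1. 2 poachers → the rooftop.  (the basement: 4R 0P; the rooftop: 0R 2P)
2. 1 poacher ← the basement.  (the basement: 4R 1P; the rooftop: 0R 1P)
3. 2 rangers and 1 poacher → the rooftop.  (the basement: 2R 0P; the rooftop: 2R 2P)
4. 1 poacher ← the basement.  (the basement: 2R 1P; the rooftop: 2R 1P)
5. 2 rangers and 1 poacher → the rooftop.  (the basement: 0R 0P; the rooftop: 4R 2P)

No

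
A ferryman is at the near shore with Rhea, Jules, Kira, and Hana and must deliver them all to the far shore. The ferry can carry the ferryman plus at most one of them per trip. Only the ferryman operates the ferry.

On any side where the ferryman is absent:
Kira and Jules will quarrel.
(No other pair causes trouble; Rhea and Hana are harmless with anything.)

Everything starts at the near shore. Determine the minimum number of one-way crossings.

7

Counting alone: the ferryman can take at most 1 across per trip to the far shore, so moving all 4 needs at least 4 loaded trips out, with a return between consecutive ones — at least 7 crossings.
The plan below uses exactly 7 crossings, so it is optimal:
1. Ferryman goes to the far shore with Jules.  [the near shore: Hana, Kira, Rhea | the far shore: Jules]
2. Ferryman goes back to the near shore alone.  [the near shore: Hana, Kira, Rhea | the far shore: Jules]
3. Ferryman goes to the far shore with Rhea.  [the near shore: Hana, Kira | the far shore: Jules, Rhea]
4. Ferryman goes back to the near shore alone.  [the near shore: Hana, Kira | the far shore: Jules, Rhea]
5. Ferryman goes to the far shore with Hana.  [the near shore: Kira | the far shore: Hana, Jules, Rhea]
6. Ferryman goes back to the near shore alone.  [the near shore: Kira | the far shore: Hana, Jules, Rhea]
7. Ferryman goes to the far shore with Kira.  [the near shore: — | the far shore: Hana, Jules, Kira, Rhea]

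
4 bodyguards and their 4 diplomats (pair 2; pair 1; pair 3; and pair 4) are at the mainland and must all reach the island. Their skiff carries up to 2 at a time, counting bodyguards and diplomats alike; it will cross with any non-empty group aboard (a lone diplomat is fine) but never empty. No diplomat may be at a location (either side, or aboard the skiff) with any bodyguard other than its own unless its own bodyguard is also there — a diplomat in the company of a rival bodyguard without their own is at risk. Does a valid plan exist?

No

Following every safe sequence of crossings from the start, the most of the 8 that can be at the island as the skiff arrives there on crossings 1, 3, 5 is 2, 3, 4 respectively; the best ever achieved is 4 of 8.
From crossing 7 on, no configuration arises that was not already reachable earlier: only 44 distinct safe configurations (who is on which side, and where the skiff is) can ever be reached, none of them has everyone across, and every continuation just revisits them. So no valid plan exists.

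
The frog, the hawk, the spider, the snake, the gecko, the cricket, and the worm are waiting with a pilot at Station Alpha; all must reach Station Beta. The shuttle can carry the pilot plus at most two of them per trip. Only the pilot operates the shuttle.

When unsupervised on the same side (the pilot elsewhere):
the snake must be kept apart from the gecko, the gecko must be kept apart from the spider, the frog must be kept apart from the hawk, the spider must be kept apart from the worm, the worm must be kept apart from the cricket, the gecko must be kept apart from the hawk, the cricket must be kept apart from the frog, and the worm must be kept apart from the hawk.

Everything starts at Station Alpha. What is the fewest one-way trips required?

Whatever the first load, the items left behind include a forbidden pair without the pilot. No opening move is safe, so no plan exists.

impossible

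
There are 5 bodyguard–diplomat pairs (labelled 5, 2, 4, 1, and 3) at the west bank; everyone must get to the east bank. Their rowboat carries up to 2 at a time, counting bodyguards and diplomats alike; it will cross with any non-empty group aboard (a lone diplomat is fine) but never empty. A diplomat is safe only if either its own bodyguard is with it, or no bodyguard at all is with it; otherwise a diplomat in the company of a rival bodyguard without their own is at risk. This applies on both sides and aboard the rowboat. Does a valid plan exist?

Following every safe sequence of crossings from the start, the most of the 10 that can be at the east bank as the rowboat arrives there on crossings 1, 3, 5, 7 is 2, 3, 4, 5 respectively; the best ever achieved is 5 of 10.
From crossing 9 on, no configuration arises that was not already reachable earlier: only 82 distinct safe configurations (who is on which side, and where the rowboat is) can ever be reached, none of them has everyone across, and every continuation just revisits them. So no valid plan exists.

No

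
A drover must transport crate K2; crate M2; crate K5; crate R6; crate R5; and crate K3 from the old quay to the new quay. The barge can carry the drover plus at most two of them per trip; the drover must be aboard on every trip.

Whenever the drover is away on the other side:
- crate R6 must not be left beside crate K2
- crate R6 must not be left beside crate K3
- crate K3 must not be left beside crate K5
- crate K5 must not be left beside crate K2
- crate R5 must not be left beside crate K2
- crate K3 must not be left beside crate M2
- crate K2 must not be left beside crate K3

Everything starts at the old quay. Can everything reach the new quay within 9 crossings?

Yes

Yes — this plan uses 9 crossings (≤ 9):
1. Drover goes to the new quay with crate K2 and crate K3.  [the old quay: crate K5, crate M2, crate R5, crate R6 | the new quay: crate K2, crate K3]
2. Drover goes back to the old quay with crate K2.  [the old quay: crate K2, crate K5, crate M2, crate R5, crate R6 | the new quay: crate K3]
3. Drover goes to the new quay with crate K2 and crate M2.  [the old quay: crate K5, crate R5, crate R6 | the new quay: crate K2, crate K3, crate M2]
4. Drover goes back to the old quay with crate K3.  [the old quay: crate K3, crate K5, crate R5, crate R6 | the new quay: crate K2, crate M2]
5. Drover goes to the new quay with crate K5 and crate R6.  [the old quay: crate K3, crate R5 | the new quay: crate K2, crate K5, crate M2, crate R6]
6. Drover goes back to the old quay with crate K2.  [the old quay: crate K2, crate K3, crate R5 | the new quay: crate K5, crate M2, crate R6]
7. Drover goes to the new quay with crate K2 and crate R5.  [the old quay: crate K3 | the new quay: crate K2, crate K5, crate M2, crate R5, crate R6]
8. Drover goes back to the old quay with crate K2.  [the old quay: crate K2, crate K3 | the new quay: crate K5, crate M2, crate R5, crate R6]
9. Drover goes to the new quay with crate K2 and crate K3.  [the old quay: — | the new quay: crate K2, crate K3, crate K5, crate M2, crate R5, crate R6]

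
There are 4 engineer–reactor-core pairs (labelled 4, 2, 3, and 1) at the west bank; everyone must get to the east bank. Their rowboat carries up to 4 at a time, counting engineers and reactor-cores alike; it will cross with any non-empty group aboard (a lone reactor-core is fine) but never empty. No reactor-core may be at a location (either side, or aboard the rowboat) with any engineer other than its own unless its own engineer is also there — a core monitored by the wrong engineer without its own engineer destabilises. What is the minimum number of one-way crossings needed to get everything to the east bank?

5

Counting alone: each trip to the east bank takes at most 4 across and each return brings at least 1 back, so after t trips out (and t−1 returns) at most 4t − (t−1) of the 8 are across; that first reaches 8 at t = 3, so at least 5 crossings are needed.
The plan below uses exactly 5 crossings, so it is optimal:
1. engineer 4 and reactor-core 4 cross → the east bank.
2. engineer 4 crosses ← the west bank.
3. engineer 1, engineer 2, engineer 3, and engineer 4 cross → the east bank.
4. reactor-core 4 crosses ← the west bank.
5. reactor-core 1, reactor-core 2, reactor-core 3, and reactor-core 4 cross → the east bank.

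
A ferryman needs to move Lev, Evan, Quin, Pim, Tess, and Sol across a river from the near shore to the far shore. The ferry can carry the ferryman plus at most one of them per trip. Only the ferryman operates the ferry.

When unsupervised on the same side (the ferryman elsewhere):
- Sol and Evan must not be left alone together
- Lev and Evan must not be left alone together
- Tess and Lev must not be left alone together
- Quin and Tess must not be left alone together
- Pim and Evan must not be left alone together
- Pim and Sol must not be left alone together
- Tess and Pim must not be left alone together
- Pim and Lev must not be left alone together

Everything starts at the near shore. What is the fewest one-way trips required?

Whatever the first load, the items left behind include a forbidden pair without the ferryman. No opening move is safe, so no plan exists.

impossible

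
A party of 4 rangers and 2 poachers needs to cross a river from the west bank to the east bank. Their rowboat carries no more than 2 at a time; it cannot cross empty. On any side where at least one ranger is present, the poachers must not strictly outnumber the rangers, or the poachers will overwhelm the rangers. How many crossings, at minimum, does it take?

9

Counting alone: each trip to the east bank takes at most 2 across and each return brings at least 1 back, so after t trips out (and t−1 returns) at most 2t − (t−1) of the 6 are across; that first reaches 6 at t = 5, so at least 9 crossings are needed.
The plan below uses exactly 9 crossings, so it is optimal:
1. 2 poachers → the east bank.  (the west bank: 4R 0P; the east bank: 0R 2P)
2. 1 poacher ← the west bank.  (the west bank: 4R 1P; the east bank: 0R 1P)
3. 2 rangers → the east bank.  (the west bank: 2R 1P; the east bank: 2R 1P)
4. 1 poacher ← the west bank.  (the west bank: 2R 2P; the east bank: 2R 0P)
5. 2 poachers → the east bank.  (the west bank: 2R 0P; the east bank: 2R 2P)
6. 1 poacher ← the west bank.  (the west bank: 2R 1P; the east bank: 2R 1P)
7. 1 ranger and 1 poacher → the east bank.  (the west bank: 1R 0P; the east bank: 3R 2P)
8. 1 poacher ← the west bank.  (the west bank: 1R 1P; the east bank: 3R 1P)
9. 1 ranger and 1 poacher → the east bank.  (the west bank: 0R 0P; the east bank: 4R 2P)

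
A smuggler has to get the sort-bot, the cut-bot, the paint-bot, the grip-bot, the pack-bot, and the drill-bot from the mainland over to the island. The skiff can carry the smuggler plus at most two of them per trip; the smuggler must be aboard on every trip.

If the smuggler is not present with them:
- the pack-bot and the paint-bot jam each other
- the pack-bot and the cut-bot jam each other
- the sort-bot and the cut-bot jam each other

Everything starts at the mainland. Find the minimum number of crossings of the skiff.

Counting alone: the smuggler can take at most 2 across per trip to the island, so moving all 6 needs at least 3 loaded trips out, with a return between consecutive ones — at least 5 crossings.
The plan below uses exactly 5 crossings, so it is optimal:
1. Smuggler goes to the island with the pack-bot and the sort-bot.  [the mainland: the cut-bot, the drill-bot, the grip-bot, the paint-bot | the island: the pack-bot, the sort-bot]
2. Smuggler goes back to the mainland alone.  [the mainland: the cut-bot, the drill-bot, the grip-bot, the paint-bot | the island: the pack-bot, the sort-bot]
3. Smuggler goes to the island with the drill-bot and the grip-bot.  [the mainland: the cut-bot, the paint-bot | the island: the drill-bot, the grip-bot, the pack-bot, the sort-bot]
4. Smuggler goes back to the mainland alone.  [the mainland: the cut-bot, the paint-bot | the island: the drill-bot, the grip-bot, the pack-bot, the sort-bot]
5. Smuggler goes to the island with the cut-bot and the paint-bot.  [the mainland: — | the island: the cut-bot, the drill-bot, the grip-bot, the pack-bot, the paint-bot, the sort-bot]

5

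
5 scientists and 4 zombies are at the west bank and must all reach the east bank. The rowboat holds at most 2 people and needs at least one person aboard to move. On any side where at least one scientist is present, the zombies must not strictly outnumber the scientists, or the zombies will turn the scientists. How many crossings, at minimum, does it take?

Counting alone: each trip to the east bank takes at most 2 across and each return brings at least 1 back, so after t trips out (and t−1 returns) at most 2t − (t−1) of the 9 are across; that first reaches 9 at t = 8, so at least 15 crossings are needed.
The plan below uses exactly 15 crossings, so it is optimal:
1. 2 zombies → the east bank.  (the west bank: 5S 2Z; the east bank: 0S 2Z)
2. 1 zombie ← the west bank.  (the west bank: 5S 3Z; the east bank: 0S 1Z)
3. 2 zombies → the east bank.  (the west bank: 5S 1Z; the east bank: 0S 3Z)
4. 1 zombie ← the west bank.  (the west bank: 5S 2Z; the east bank: 0S 2Z)
5. 2 scientists → the east bank.  (the west bank: 3S 2Z; the east bank: 2S 2Z)
6. 1 zombie ← the west bank.  (the west bank: 3S 3Z; the east bank: 2S 1Z)
7. 1 scientist and 1 zombie → the east bank.  (the west bank: 2S 2Z; the east bank: 3S 2Z)
8. 1 scientist ← the west bank.  (the west bank: 3S 2Z; the east bank: 2S 2Z)
9. 1 scientist and 1 zombie → the east bank.  (the west bank: 2S 1Z; the east bank: 3S 3Z)
10. 1 zombie ← the west bank.  (the west bank: 2S 2Z; the east bank: 3S 2Z)
11. 1 scientist and 1 zombie → the east bank.  (the west bank: 1S 1Z; the east bank: 4S 3Z)
12. 1 scientist ← the west bank.  (the west bank: 2S 1Z; the east bank: 3S 3Z)
13. 1 scientist and 1 zombie → the east bank.  (the west bank: 1S 0Z; the east bank: 4S 4Z)
14. 1 zombie ← the west bank.  (the west bank: 1S 1Z; the east bank: 4S 3Z)
15. 1 scientist and 1 zombie → the east bank.  (the west bank: 0S 0Z; the east bank: 5S 4Z)

15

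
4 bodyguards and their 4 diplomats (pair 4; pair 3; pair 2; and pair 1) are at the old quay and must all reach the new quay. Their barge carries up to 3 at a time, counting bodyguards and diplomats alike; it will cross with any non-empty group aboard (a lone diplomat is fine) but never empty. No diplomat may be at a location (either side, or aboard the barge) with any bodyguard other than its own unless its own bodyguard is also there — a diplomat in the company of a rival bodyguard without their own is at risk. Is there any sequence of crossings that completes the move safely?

1. bodyguard 4 and diplomat 4 cross → the new quay.
2. bodyguard 4 crosses ← the old quay.
3. bodyguard 3, bodyguard 4, and diplomat 3 cross → the new quay.
4. bodyguard 4 and diplomat 4 cross ← the old quay.
5. bodyguard 1, bodyguard 2, and bodyguard 4 cross → the new quay.
6. diplomat 3 crosses ← the old quay.
7. diplomat 3 and diplomat 4 cross → the new quay.
8. diplomat 4 crosses ← the old quay.
9. diplomat 1, diplomat 2, and diplomat 4 cross → the new quay.

Yes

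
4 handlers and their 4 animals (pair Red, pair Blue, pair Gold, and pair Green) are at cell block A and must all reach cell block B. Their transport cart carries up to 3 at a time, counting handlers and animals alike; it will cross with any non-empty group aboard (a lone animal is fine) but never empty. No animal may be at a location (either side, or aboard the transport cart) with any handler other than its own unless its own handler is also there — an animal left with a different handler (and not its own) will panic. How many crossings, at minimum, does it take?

Counting alone: each trip to cell block B takes at most 3 across and each return brings at least 1 back, so after t trips out (and t−1 returns) at most 3t − (t−1) of the 8 are across; that first reaches 8 at t = 4, so at least 7 crossings are needed.
The safety rule pushes this higher. Following every safe sequence of crossings, the most of the 8 that can be at cell block B as the transport cart arrives there on crossing 7 is 7 — never all 8.
So no plan with fewer than 9 crossings exists, and this one achieves 9:
1. animal Red and handler Red cross → cell block B.
2. handler Red crosses ← cell block A.
3. animal Blue, handler Blue, and handler Red cross → cell block B.
4. animal Red and handler Red cross ← cell block A.
5. handler Gold, handler Green, and handler Red cross → cell block B.
6. animal Blue crosses ← cell block A.
7. animal Blue and animal Red cross → cell block B.
8. animal Red crosses ← cell block A.
9. animal Gold, animal Green, and animal Red cross → cell block B.

9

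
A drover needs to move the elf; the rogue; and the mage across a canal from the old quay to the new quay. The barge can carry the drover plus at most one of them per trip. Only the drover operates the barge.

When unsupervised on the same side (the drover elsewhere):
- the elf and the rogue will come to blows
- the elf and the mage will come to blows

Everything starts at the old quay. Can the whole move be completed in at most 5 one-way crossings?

Counting alone: the drover can take at most 1 across per trip to the new quay, so moving all 3 needs at least 3 loaded trips out, with a return between consecutive ones — at least 5 crossings.
The safety rule pushes this higher. Following every safe sequence of crossings, the most of the 3 that can be at the new quay as the barge arrives there on crossing 5 is 2 — never all 3.
So the move cannot be finished within 5 crossings. (The shortest complete plan takes 7:)
1. Drover goes to the new quay with the elf.
2. Drover goes back to the old quay alone.
3. Drover goes to the new quay with the rogue.
4. Drover goes back to the old quay with the elf.
5. Drover goes to the new quay with the mage.
6. Drover goes back to the old quay alone.
7. Drover goes to the new quay with the elf.

No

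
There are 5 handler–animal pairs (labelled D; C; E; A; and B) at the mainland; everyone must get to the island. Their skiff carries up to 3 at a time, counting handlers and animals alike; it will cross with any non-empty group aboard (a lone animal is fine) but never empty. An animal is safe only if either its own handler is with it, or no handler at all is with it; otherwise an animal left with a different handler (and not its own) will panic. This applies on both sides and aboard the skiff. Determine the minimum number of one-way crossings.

11

Counting alone: each trip to the island takes at most 3 across and each return brings at least 1 back, so after t trips out (and t−1 returns) at most 3t − (t−1) of the 10 are across; that first reaches 10 at t = 5, so at least 9 crossings are needed.
The safety rule pushes this higher. Following every safe sequence of crossings, the most of the 10 that can be at the island as the skiff arrives there on crossing 9 is 9 — never all 10.
So no plan with fewer than 11 crossings exists, and this one achieves 11:
1. animal D and handler D cross → the island.
2. handler D crosses ← the mainland.
3. animal A, animal C, and animal E cross → the island.
4. animal D crosses ← the mainland.
5. handler A, handler C, and handler E cross → the island.
6. animal C and handler C cross ← the mainland.
7. handler B, handler C, and handler D cross → the island.
8. animal E crosses ← the mainland.
9. animal C and animal D cross → the island.
10. animal D crosses ← the mainland.
11. animal B, animal D, and animal E cross → the island.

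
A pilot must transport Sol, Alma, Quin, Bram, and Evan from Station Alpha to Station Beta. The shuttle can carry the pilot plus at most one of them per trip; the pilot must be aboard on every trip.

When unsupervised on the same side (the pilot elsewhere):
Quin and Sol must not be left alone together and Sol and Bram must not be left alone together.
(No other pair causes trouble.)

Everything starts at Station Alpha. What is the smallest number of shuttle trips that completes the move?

11

Counting alone: the pilot can take at most 1 across per trip to Station Beta, so moving all 5 needs at least 5 loaded trips out, with a return between consecutive ones — at least 9 crossings.
The safety rule pushes this higher. Following every safe sequence of crossings, the most of the 5 that can be at Station Beta as the shuttle arrives there on crossing 9 is 4 — never all 5.
So no plan with fewer than 11 crossings exists, and this one achieves 11:
1. Pilot goes to Station Beta with Sol.  [Station Alpha: Alma, Bram, Evan, Quin | Station Beta: Sol]
2. Pilot goes back to Station Alpha alone.  [Station Alpha: Alma, Bram, Evan, Quin | Station Beta: Sol]
3. Pilot goes to Station Beta with Alma.  [Station Alpha: Bram, Evan, Quin | Station Beta: Alma, Sol]
4. Pilot goes back to Station Alpha alone.  [Station Alpha: Bram, Evan, Quin | Station Beta: Alma, Sol]
5. Pilot goes to Station Beta with Quin.  [Station Alpha: Bram, Evan | Station Beta: Alma, Quin, Sol]
6. Pilot goes back to Station Alpha with Sol.  [Station Alpha: Bram, Evan, Sol | Station Beta: Alma, Quin]
7. Pilot goes to Station Beta with Bram.  [Station Alpha: Evan, Sol | Station Beta: Alma, Bram, Quin]
8. Pilot goes back to Station Alpha alone.  [Station Alpha: Evan, Sol | Station Beta: Alma, Bram, Quin]
9. Pilot goes to Station Beta with Evan.  [Station Alpha: Sol | Station Beta: Alma, Bram, Evan, Quin]
10. Pilot goes back to Station Alpha alone.  [Station Alpha: Sol | Station Beta: Alma, Bram, Evan, Quin]
11. Pilot goes to Station Beta with Sol.  [Station Alpha: — | Station Beta: Alma, Bram, Evan, Quin, Sol]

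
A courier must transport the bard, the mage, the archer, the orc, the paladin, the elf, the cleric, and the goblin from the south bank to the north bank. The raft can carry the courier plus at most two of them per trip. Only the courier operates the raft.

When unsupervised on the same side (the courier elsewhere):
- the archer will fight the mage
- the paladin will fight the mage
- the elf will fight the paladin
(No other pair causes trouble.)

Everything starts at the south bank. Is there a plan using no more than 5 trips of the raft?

Counting alone: the courier can take at most 2 across per trip to the north bank, so moving all 8 needs at least 4 loaded trips out, with a return between consecutive ones — at least 7 crossings.
Since 5 < 7, 5 crossings cannot be enough. (The shortest complete plan in fact takes 7:)
1. Courier goes to the north bank with the elf and the mage.
2. Courier goes back to the south bank alone.
3. Courier goes to the north bank with the bard and the orc.
4. Courier goes back to the south bank alone.
5. Courier goes to the north bank with the cleric and the goblin.
6. Courier goes back to the south bank alone.
7. Courier goes to the north bank with the archer and the paladin.

No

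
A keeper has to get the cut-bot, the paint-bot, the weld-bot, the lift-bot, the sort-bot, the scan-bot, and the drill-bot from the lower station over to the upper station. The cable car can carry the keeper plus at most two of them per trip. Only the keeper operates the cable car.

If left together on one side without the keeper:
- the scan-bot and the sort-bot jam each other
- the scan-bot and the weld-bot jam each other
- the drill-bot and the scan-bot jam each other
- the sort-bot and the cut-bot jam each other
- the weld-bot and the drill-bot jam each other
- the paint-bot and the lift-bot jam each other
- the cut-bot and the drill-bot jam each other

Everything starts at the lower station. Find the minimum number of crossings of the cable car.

impossible

Whatever the first load, the items left behind include a forbidden pair without the keeper. No opening move is safe, so no plan exists.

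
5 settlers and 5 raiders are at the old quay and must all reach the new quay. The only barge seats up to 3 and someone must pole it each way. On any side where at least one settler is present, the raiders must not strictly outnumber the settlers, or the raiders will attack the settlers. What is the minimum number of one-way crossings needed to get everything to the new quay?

11

Counting alone: each trip to the new quay takes at most 3 across and each return brings at least 1 back, so after t trips out (and t−1 returns) at most 3t − (t−1) of the 10 are across; that first reaches 10 at t = 5, so at least 9 crossings are needed.
The safety rule pushes this higher. Following every safe sequence of crossings, the most of the 10 that can be at the new quay as the barge arrives there on crossing 9 is 9 — never all 10.
So no plan with fewer than 11 crossings exists, and this one achieves 11:
1. 2 raiders → the new quay.  (the old quay: 5S 3R; the new quay: 0S 2R)
2. 1 raider ← the old quay.  (the old quay: 5S 4R; the new quay: 0S 1R)
3. 3 raiders → the new quay.  (the old quay: 5S 1R; the new quay: 0S 4R)
4. 1 raider ← the old quay.  (the old quay: 5S 2R; the new quay: 0S 3R)
5. 3 settlers → the new quay.  (the old quay: 2S 2R; the new quay: 3S 3R)
6. 1 settler and 1 raider ← the old quay.  (the old quay: 3S 3R; the new quay: 2S 2R)
7. 3 settlers → the new quay.  (the old quay: 0S 3R; the new quay: 5S 2R)
8. 1 raider ← the old quay.  (the old quay: 0S 4R; the new quay: 5S 1R)
9. 2 raiders → the new quay.  (the old quay: 0S 2R; the new quay: 5S 3R)
10. 1 raider ← the old quay.  (the old quay: 0S 3R; the new quay: 5S 2R)
11. 3 raiders → the new quay.  (the old quay: 0S 0R; the new quay: 5S 5R)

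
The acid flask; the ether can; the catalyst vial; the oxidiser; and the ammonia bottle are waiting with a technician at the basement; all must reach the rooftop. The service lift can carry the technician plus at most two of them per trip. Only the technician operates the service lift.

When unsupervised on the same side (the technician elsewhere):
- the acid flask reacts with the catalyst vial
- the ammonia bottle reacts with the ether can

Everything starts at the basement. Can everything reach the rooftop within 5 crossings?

Yes — this plan uses 5 crossings (≤ 5):
1. Technician goes to the rooftop with the acid flask and the ether can.
2. Technician goes back to the basement alone.
3. Technician goes to the rooftop with the oxidiser.
4. Technician goes back to the basement alone.
5. Technician goes to the rooftop with the ammonia bottle and the catalyst vial.

Yes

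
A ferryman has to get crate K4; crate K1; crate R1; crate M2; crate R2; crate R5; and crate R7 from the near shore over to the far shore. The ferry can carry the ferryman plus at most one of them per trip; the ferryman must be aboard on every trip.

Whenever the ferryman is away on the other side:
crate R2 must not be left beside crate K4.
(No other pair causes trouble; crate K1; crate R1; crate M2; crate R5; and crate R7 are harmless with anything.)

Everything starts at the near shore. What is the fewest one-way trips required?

Counting alone: the ferryman can take at most 1 across per trip to the far shore, so moving all 7 needs at least 7 loaded trips out, with a return between consecutive ones — at least 13 crossings.
The plan below uses exactly 13 crossings, so it is optimal:
1. Ferryman goes to the far shore with crate K4.  [the near shore: crate K1, crate M2, crate R1, crate R2, crate R5, crate R7 | the far shore: crate K4]
2. Ferryman goes back to the near shore alone.  [the near shore: crate K1, crate M2, crate R1, crate R2, crate R5, crate R7 | the far shore: crate K4]
3. Ferryman goes to the far shore with crate K1.  [the near shore: crate M2, crate R1, crate R2, crate R5, crate R7 | the far shore: crate K1, crate K4]
4. Ferryman goes back to the near shore alone.  [the near shore: crate M2, crate R1, crate R2, crate R5, crate R7 | the far shore: crate K1, crate K4]
5. Ferryman goes to the far shore with crate R1.  [the near shore: crate M2, crate R2, crate R5, crate R7 | the far shore: crate K1, crate K4, crate R1]
6. Ferryman goes back to the near shore alone.  [the near shore: crate M2, crate R2, crate R5, crate R7 | the far shore: crate K1, crate K4, crate R1]
7. Ferryman goes to the far shore with crate M2.  [the near shore: crate R2, crate R5, crate R7 | the far shore: crate K1, crate K4, crate M2, crate R1]
8. Ferryman goes back to the near shore alone.  [the near shore: crate R2, crate R5, crate R7 | the far shore: crate K1, crate K4, crate M2, crate R1]
9. Ferryman goes to the far shore with crate R5.  [the near shore: crate R2, crate R7 | the far shore: crate K1, crate K4, crate M2, crate R1, crate R5]
10. Ferryman goes back to the near shore alone.  [the near shore: crate R2, crate R7 | the far shore: crate K1, crate K4, crate M2, crate R1, crate R5]
11. Ferryman goes to the far shore with crate R7.  [the near shore: crate R2 | the far shore: crate K1, crate K4, crate M2, crate R1, crate R5, crate R7]
12. Ferryman goes back to the near shore alone.  [the near shore: crate R2 | the far shore: crate K1, crate K4, crate M2, crate R1, crate R5, crate R7]
13. Ferryman goes to the far shore with crate R2.  [the near shore: — | the far shore: crate K1, crate K4, crate M2, crate R1, crate R2, crate R5, crate R7]

13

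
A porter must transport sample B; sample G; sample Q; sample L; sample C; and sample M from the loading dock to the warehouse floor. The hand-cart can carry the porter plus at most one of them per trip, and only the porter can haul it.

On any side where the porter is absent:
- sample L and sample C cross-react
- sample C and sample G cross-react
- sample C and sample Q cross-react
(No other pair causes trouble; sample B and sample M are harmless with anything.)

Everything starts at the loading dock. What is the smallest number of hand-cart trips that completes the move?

Following every safe sequence of crossings from the start, the most of the 6 that can be at the warehouse floor as the hand-cart arrives there on crossings 1, 3, 5, 7 is 1, 2, 3, 4 respectively; the best ever achieved is 4 of 6.
From crossing 9 on, no configuration arises that was not already reachable earlier: only 36 distinct safe configurations (who is on which side, and where the hand-cart is) can ever be reached, none of them has everyone across, and every continuation just revisits them. So no valid plan exists.

impossible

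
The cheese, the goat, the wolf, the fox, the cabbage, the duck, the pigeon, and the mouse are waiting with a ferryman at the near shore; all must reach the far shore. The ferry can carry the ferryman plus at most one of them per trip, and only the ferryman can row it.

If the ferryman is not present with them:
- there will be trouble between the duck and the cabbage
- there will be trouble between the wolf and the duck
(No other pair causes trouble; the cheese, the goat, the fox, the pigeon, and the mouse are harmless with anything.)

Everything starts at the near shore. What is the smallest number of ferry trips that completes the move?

17

Counting alone: the ferryman can take at most 1 across per trip to the far shore, so moving all 8 needs at least 8 loaded trips out, with a return between consecutive ones — at least 15 crossings.
The safety rule pushes this higher. Following every safe sequence of crossings, the most of the 8 that can be at the far shore as the ferry arrives there on crossing 15 is 7 — never all 8.
So no plan with fewer than 17 crossings exists, and this one achieves 17:
1. Ferryman goes to the far shore with the duck.
2. Ferryman goes back to the near shore alone.
3. Ferryman goes to the far shore with the cheese.
4. Ferryman goes back to the near shore alone.
5. Ferryman goes to the far shore with the goat.
6. Ferryman goes back to the near shore alone.
7. Ferryman goes to the far shore with the wolf.
8. Ferryman goes back to the near shore with the duck.
9. Ferryman goes to the far shore with the cabbage.
10. Ferryman goes back to the near shore alone.
11. Ferryman goes to the far shore with the fox.
12. Ferryman goes back to the near shore alone.
13. Ferryman goes to the far shore with the pigeon.
14. Ferryman goes back to the near shore alone.
15. Ferryman goes to the far shore with the mouse.
16. Ferryman goes back to the near shore alone.
17. Ferryman goes to the far shore with the duck.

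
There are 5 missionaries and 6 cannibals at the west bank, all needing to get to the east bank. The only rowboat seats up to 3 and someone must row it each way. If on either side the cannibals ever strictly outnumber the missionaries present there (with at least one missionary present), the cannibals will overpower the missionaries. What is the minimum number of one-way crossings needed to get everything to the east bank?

impossible

The cannibals already outnumber the missionaries at the west bank before anyone moves, so the starting position itself is disallowed.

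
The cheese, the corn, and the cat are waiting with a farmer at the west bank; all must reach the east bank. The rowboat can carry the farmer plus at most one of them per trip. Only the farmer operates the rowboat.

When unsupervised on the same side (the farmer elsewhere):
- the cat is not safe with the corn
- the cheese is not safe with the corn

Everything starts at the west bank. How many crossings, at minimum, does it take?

Counting alone: the farmer can take at most 1 across per trip to the east bank, so moving all 3 needs at least 3 loaded trips out, with a return between consecutive ones — at least 5 crossings.
The safety rule pushes this higher. Following every safe sequence of crossings, the most of the 3 that can be at the east bank as the rowboat arrives there on crossing 5 is 2 — never all 3.
So no plan with fewer than 7 crossings exists, and this one achieves 7:
1. Farmer goes to the east bank with the corn.  [the west bank: the cat, the cheese | the east bank: the corn]
2. Farmer goes back to the west bank alone.  [the west bank: the cat, the cheese | the east bank: the corn]
3. Farmer goes to the east bank with the cheese.  [the west bank: the cat | the east bank: the cheese, the corn]
4. Farmer goes back to the west bank with the corn.  [the west bank: the cat, the corn | the east bank: the cheese]
5. Farmer goes to the east bank with the cat.  [the west bank: the corn | the east bank: the cat, the cheese]
6. Farmer goes back to the west bank alone.  [the west bank: the corn | the east bank: the cat, the cheese]
7. Farmer goes to the east bank with the corn.  [the west bank: — | the east bank: the cat, the cheese, the corn]

7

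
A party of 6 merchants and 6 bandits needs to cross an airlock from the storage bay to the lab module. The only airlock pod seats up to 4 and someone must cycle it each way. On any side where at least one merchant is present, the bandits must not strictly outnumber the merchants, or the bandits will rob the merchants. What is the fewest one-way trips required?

9

Counting alone: each trip to the lab module takes at most 4 across and each return brings at least 1 back, so after t trips out (and t−1 returns) at most 4t − (t−1) of the 12 are across; that first reaches 12 at t = 4, so at least 7 crossings are needed.
The safety rule pushes this higher. Following every safe sequence of crossings, the most of the 12 that can be at the lab module as the airlock pod arrives there on crossing 7 is 11 — never all 12.
So no plan with fewer than 9 crossings exists, and this one achieves 9:
1. 2 bandits → the lab module.  (the storage bay: 6M 4B; the lab module: 0M 2B)
2. 1 bandit ← the storage bay.  (the storage bay: 6M 5B; the lab module: 0M 1B)
3. 4 bandits → the lab module.  (the storage bay: 6M 1B; the lab module: 0M 5B)
4. 1 bandit ← the storage bay.  (the storage bay: 6M 2B; the lab module: 0M 4B)
5. 4 merchants → the lab module.  (the storage bay: 2M 2B; the lab module: 4M 4B)
6. 1 merchant and 1 bandit ← the storage bay.  (the storage bay: 3M 3B; the lab module: 3M 3B)
7. 2 merchants and 2 bandits → the lab module.  (the storage bay: 1M 1B; the lab module: 5M 5B)
8. 1 merchant and 1 bandit ← the storage bay.  (the storage bay: 2M 2B; the lab module: 4M 4B)
9. 2 merchants and 2 bandits → the lab module.  (the storage bay: 0M 0B; the lab module: 6M 6B)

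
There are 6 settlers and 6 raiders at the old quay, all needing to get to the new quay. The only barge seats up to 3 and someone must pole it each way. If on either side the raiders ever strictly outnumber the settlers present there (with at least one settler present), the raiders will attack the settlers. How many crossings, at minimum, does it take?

Following every safe sequence of crossings from the start, the most of the 12 that can be at the new quay as the barge arrives there on crossings 1, 3, 5 is 3, 5, 6 respectively; the best ever achieved is 6 of 12.
From crossing 7 on, no configuration arises that was not already reachable earlier: only 17 distinct safe configurations (who is on which side, and where the barge is) can ever be reached, none of them has everyone across, and every continuation just revisits them. They are: 0 settlers + 0 raiders across (barge back at the start); 0 settlers + 1 raider across (barge there); 0 settlers + 1 raider across (barge back at the start); 0 settlers + 2 raiders across (barge there); 0 settlers + 2 raiders across (barge back at the start); 0 settlers + 3 raiders across (barge there); 0 settlers + 3 raiders across (barge back at the start); 0 settlers + 4 raiders across (barge there); 0 settlers + 4 raiders across (barge back at the start); 0 settlers + 5 raiders across (barge there); 0 settlers + 5 raiders across (barge back at the start); 0 settlers + 6 raiders across (barge there); 1 settler + 1 raider across (barge there); 1 settler + 1 raider across (barge back at the start); 2 settlers + 2 raiders across (barge there); 2 settlers + 2 raiders across (barge back at the start); 3 settlers + 3 raiders across (barge there). So no valid plan exists.

impossible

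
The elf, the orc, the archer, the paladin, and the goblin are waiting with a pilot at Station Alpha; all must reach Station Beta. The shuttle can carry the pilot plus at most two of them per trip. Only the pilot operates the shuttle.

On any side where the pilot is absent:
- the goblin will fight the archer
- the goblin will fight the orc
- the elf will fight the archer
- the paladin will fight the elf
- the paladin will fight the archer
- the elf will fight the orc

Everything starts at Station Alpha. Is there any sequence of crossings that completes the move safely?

No

Whatever the first load, the items left behind include a forbidden pair without the pilot. No opening move is safe, so no plan exists.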